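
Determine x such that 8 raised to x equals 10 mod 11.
5

Baby-step giant-step with step n = ⌈√11⌉ = 4.
Baby steps 8^j mod 11 (j:value) for j=0..3: 0:1, 1:8, 2:9, 3:6.
Giant-step multiplier: 8^(-4) ≡ 8^(10-4) = 8^6 ≡ 3 (mod 11).
Giant steps γ_i = 10·3^i mod 11: γ_0=10, γ_1=8 (in table at j=1).
x = i·n + j = 1·4 + 1 = 5.
Check: 8^5 ≡ 10 (mod 11).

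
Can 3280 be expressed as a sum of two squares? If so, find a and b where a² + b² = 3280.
12² + 56² (a=12, b=56)

Factorization: 3280 = 2^4 × 5 × 41
By Fermat: n is sum of two squares iff every prime p ≡ 3 (mod 4) appears to even power.
All primes ≡ 3 (mod 4) appear to even power.
Search a = 0, 1, 2, … for 3280 - a² a perfect square: first hit at a = 12: 3280 - 144 = 3136 = 56².
3280 = 12² + 56² = 144 + 3136 ✓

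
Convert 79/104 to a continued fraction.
[0; 1, 3, 6, 4]

Euclidean algorithm steps:
79 = 0 × 104 + 79
104 = 1 × 79 + 25
79 = 3 × 25 + 4
25 = 6 × 4 + 1
4 = 4 × 1 + 0
Continued fraction: [0; 1, 3, 6, 4]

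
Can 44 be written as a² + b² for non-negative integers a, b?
Not possible

Factorization: 44 = 2^2 × 11
By Fermat: n is sum of two squares iff every prime p ≡ 3 (mod 4) appears to even power.
Prime(s) ≡ 3 (mod 4) with odd exponent: [(11, 1)]
Therefore 44 cannot be expressed as a² + b².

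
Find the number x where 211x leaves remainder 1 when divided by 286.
61

gcd(211, 286) = 1, so the inverse exists.
Extended Euclidean algorithm on (286, 211):
286 = 1 × 211 + 75  ⟹  75 = (1)·286 + (-1)·211
211 = 2 × 75 + 61  ⟹  61 = (-2)·286 + (3)·211
75 = 1 × 61 + 14  ⟹  14 = (3)·286 + (-4)·211
61 = 4 × 14 + 5  ⟹  5 = (-14)·286 + (19)·211
14 = 2 × 5 + 4  ⟹  4 = (31)·286 + (-42)·211
5 = 1 × 4 + 1  ⟹  1 = (-45)·286 + (61)·211
So (61)·211 ≡ 1 (mod 286), i.e. 211^(-1) ≡ 61 (mod 286).
Check: 211 × 61 = 12871 ≡ 1 (mod 286)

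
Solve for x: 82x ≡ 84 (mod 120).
x ≡ 42 (mod 60)

gcd(82, 120) = 2, which divides 84, so solutions exist.
Divide through by 2: 41x ≡ 42 (mod 60).
Find 41^(-1) mod 60 by the extended Euclidean algorithm:
60 = 1 × 41 + 19  ⟹  19 = (1)·60 + (-1)·41
41 = 2 × 19 + 3  ⟹  3 = (-2)·60 + (3)·41
19 = 6 × 3 + 1  ⟹  1 = (13)·60 + (-19)·41
So (-19)·41 ≡ 1 (mod 60), i.e. 41^(-1) ≡ -19 ≡ 41 (mod 60).
x ≡ 41 × 42 = 1722 ≡ 42 (mod 60).
Check: 82 × 42 = 3444 ≡ 84 (mod 120).
x ≡ 42 (mod 60), giving 2 solutions mod 120.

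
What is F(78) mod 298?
146

Matrix identity: Q^n = [[F_(n+1), F_n], [F_n, F_(n-1)]] with Q = [[1,1],[1,0]].
n = 78 = 1001110₂. Square-and-multiply, entries mod 298:
Q^1 = [[1,1],[1,0]]
Q^2 = (Q^1)² = [[2,1],[1,1]]
Q^4 = (Q^2)² = [[5,3],[3,2]]
Q^9 = (Q^4)²·Q = [[55,34],[34,21]]
Q^19 = (Q^9)²·Q = [[209,9],[9,200]]
Q^39 = (Q^19)²·Q = [[61,254],[254,105]]
Q^78 = (Q^39)² = [[293,146],[146,147]]
F_78 mod 298 = Q^78[0][1] = 146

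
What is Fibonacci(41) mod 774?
643

Matrix identity: Q^n = [[F_(n+1), F_n], [F_n, F_(n-1)]] with Q = [[1,1],[1,0]].
n = 41 = 101001₂. Square-and-multiply, entries mod 774:
Q^1 = [[1,1],[1,0]]
Q^2 = (Q^1)² = [[2,1],[1,1]]
Q^5 = (Q^2)²·Q = [[8,5],[5,3]]
Q^10 = (Q^5)² = [[89,55],[55,34]]
Q^20 = (Q^10)² = [[110,573],[573,311]]
Q^41 = (Q^20)²·Q = [[388,643],[643,519]]
F_41 mod 774 = Q^41[0][1] = 643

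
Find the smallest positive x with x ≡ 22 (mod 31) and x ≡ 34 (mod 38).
642

Using Chinese Remainder Theorem:
M = 31 × 38 = 1178
M1 = 38, M2 = 31
y1 = 38^(-1) mod 31 = 9
y2 = 31^(-1) mod 38 = 27
x = (22×38×9 + 34×31×27) mod 1178 = 642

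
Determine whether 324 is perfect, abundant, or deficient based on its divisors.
abundant

Proper divisors of 324: sum = 1 + 2 + 3 + 4 + 6 + 9 + 12 + 18 + 27 + 36 + 54 + 81 + 108 + 162 = 523
Since 523 > 324, 324 is abundant.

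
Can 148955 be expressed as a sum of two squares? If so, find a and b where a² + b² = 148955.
Not possible

Factorization: 148955 = 5 × 31^3
By Fermat: n is sum of two squares iff every prime p ≡ 3 (mod 4) appears to even power.
Prime(s) ≡ 3 (mod 4) with odd exponent: [(31, 3)]
Therefore 148955 cannot be expressed as a² + b².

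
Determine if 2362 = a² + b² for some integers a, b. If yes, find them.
29² + 39² (a=29, b=39)

Factorization: 2362 = 2 × 1181
By Fermat: n is sum of two squares iff every prime p ≡ 3 (mod 4) appears to even power.
All primes ≡ 3 (mod 4) appear to even power.
Search a = 0, 1, 2, … for 2362 - a² a perfect square: first hit at a = 29: 2362 - 841 = 1521 = 39².
2362 = 29² + 39² = 841 + 1521 ✓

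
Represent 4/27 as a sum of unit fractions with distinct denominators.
1/7 + 1/189

Greedy algorithm:
4/27: ceiling(27/4) = 7, use 1/7
1/189: ceiling(189/1) = 189, use 1/189
Result: 4/27 = 1/7 + 1/189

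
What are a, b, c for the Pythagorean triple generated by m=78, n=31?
(5123, 4836, 7045)

Euclid's formula: a = m² - n², b = 2mn, c = m² + n²
m = 78, n = 31
a = 78² - 31² = 6084 - 961 = 5123
b = 2 × 78 × 31 = 4836
c = 78² + 31² = 6084 + 961 = 7045
Verification: 5123² + 4836² = 26245129 + 23386896 = 49632025 = 7045² ✓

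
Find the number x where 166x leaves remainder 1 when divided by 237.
10

gcd(166, 237) = 1, so the inverse exists.
Extended Euclidean algorithm on (237, 166):
237 = 1 × 166 + 71  ⟹  71 = (1)·237 + (-1)·166
166 = 2 × 71 + 24  ⟹  24 = (-2)·237 + (3)·166
71 = 2 × 24 + 23  ⟹  23 = (5)·237 + (-7)·166
24 = 1 × 23 + 1  ⟹  1 = (-7)·237 + (10)·166
So (10)·166 ≡ 1 (mod 237), i.e. 166^(-1) ≡ 10 (mod 237).
Check: 166 × 10 = 1660 ≡ 1 (mod 237)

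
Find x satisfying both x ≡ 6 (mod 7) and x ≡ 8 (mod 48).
104

Using Chinese Remainder Theorem:
M = 7 × 48 = 336
M1 = 48, M2 = 7
y1 = 48^(-1) mod 7 = 6
y2 = 7^(-1) mod 48 = 7
x = (6×48×6 + 8×7×7) mod 336 = 104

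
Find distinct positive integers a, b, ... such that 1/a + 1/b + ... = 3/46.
1/16 + 1/368

Greedy algorithm:
3/46: ceiling(46/3) = 16, use 1/16
1/368: ceiling(368/1) = 368, use 1/368
Result: 3/46 = 1/16 + 1/368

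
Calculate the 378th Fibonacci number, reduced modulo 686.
34

Matrix identity: Q^n = [[F_(n+1), F_n], [F_n, F_(n-1)]] with Q = [[1,1],[1,0]].
n = 378 = 101111010₂. Square-and-multiply, entries mod 686:
Q^1 = [[1,1],[1,0]]
Q^2 = (Q^1)² = [[2,1],[1,1]]
Q^5 = (Q^2)²·Q = [[8,5],[5,3]]
Q^11 = (Q^5)²·Q = [[144,89],[89,55]]
Q^23 = (Q^11)²·Q = [[406,531],[531,561]]
Q^47 = (Q^23)²·Q = [[560,211],[211,349]]
Q^94 = (Q^47)² = [[29,405],[405,310]]
Q^189 = (Q^94)²·Q = [[321,226],[226,95]]
Q^378 = (Q^189)² = [[453,34],[34,419]]
F_378 mod 686 = Q^378[0][1] = 34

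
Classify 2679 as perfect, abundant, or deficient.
deficient

Proper divisors of 2679: sum = 1 + 3 + 19 + 47 + 57 + 141 + 893 = 1161
Since 1161 < 2679, 2679 is deficient.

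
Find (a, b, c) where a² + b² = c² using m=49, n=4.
(2385, 392, 2417)

Euclid's formula: a = m² - n², b = 2mn, c = m² + n²
m = 49, n = 4
a = 49² - 4² = 2401 - 16 = 2385
b = 2 × 49 × 4 = 392
c = 49² + 4² = 2401 + 16 = 2417
Verification: 2385² + 392² = 5688225 + 153664 = 5841889 = 2417² ✓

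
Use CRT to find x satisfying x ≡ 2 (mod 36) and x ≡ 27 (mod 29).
578

Using Chinese Remainder Theorem:
M = 36 × 29 = 1044
M1 = 29, M2 = 36
y1 = 29^(-1) mod 36 = 5
y2 = 36^(-1) mod 29 = 25
x = (2×29×5 + 27×36×25) mod 1044 = 578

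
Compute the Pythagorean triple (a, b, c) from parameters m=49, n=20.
(2001, 1960, 2801)

Euclid's formula: a = m² - n², b = 2mn, c = m² + n²
m = 49, n = 20
a = 49² - 20² = 2401 - 400 = 2001
b = 2 × 49 × 20 = 1960
c = 49² + 20² = 2401 + 400 = 2801
Verification: 2001² + 1960² = 4004001 + 3841600 = 7845601 = 2801² ✓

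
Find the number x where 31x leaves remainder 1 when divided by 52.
47

gcd(31, 52) = 1, so the inverse exists.
Extended Euclidean algorithm on (52, 31):
52 = 1 × 31 + 21  ⟹  21 = (1)·52 + (-1)·31
31 = 1 × 21 + 10  ⟹  10 = (-1)·52 + (2)·31
21 = 2 × 10 + 1  ⟹  1 = (3)·52 + (-5)·31
So (-5)·31 ≡ 1 (mod 52), i.e. 31^(-1) ≡ -5 ≡ 47 (mod 52).
Check: 31 × 47 = 1457 ≡ 1 (mod 52)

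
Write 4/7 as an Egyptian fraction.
1/2 + 1/14

Greedy algorithm:
4/7: ceiling(7/4) = 2, use 1/2
1/14: ceiling(14/1) = 14, use 1/14
Result: 4/7 = 1/2 + 1/14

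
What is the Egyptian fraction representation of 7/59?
1/9 + 1/133 + 1/70623

Greedy algorithm:
7/59: ceiling(59/7) = 9, use 1/9
4/531: ceiling(531/4) = 133, use 1/133
1/70623: ceiling(70623/1) = 70623, use 1/70623
Result: 7/59 = 1/9 + 1/133 + 1/70623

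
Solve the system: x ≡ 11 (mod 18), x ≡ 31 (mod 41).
605

Using Chinese Remainder Theorem:
M = 18 × 41 = 738
M1 = 41, M2 = 18
y1 = 41^(-1) mod 18 = 11
y2 = 18^(-1) mod 41 = 16
x = (11×41×11 + 31×18×16) mod 738 = 605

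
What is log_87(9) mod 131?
128

Baby-step giant-step with step n = ⌈√131⌉ = 12.
Baby steps 87^j mod 131 (j:value) for j=0..11: 0:1, 1:87, 2:102, 3:97, 4:55, 5:69, 6:108, 7:95, 8:12, 9:127, 10:45, 11:116.
Giant-step multiplier: 87^(-12) ≡ 87^(130-12) = 87^118 ≡ 105 (mod 131).
Giant steps γ_i = 9·105^i mod 131: γ_0=9, γ_1=28, γ_2=58, γ_3=64, γ_4=39, γ_5=34, γ_6=33, γ_7=59, γ_8=38, γ_9=60, γ_10=12 (in table at j=8).
x = i·n + j = 10·12 + 8 = 128.
Check: 87^128 ≡ 9 (mod 131).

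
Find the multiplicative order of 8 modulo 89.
11

89 is prime, so ord(8) divides φ(89) = 88.
Divisors of 88: 1, 2, 4, 8, 11, 22, 44, 88.
Repeated squaring: 8^1 ≡ 8, 8^2 ≡ 64, 8^4 ≡ 2, 8^8 ≡ 4, 8^16 ≡ 16, 8^32 ≡ 78, 8^64 ≡ 32 (mod 89).
Test 8^d mod 89 for each divisor d in increasing order:
8^1 ≡ 8
8^2 ≡ 64
8^4 ≡ 2
8^8 ≡ 4
8^11 = 8^8·8^2·8^1 ≡ 1  ← first divisor giving 1
The order is 11.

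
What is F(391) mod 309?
247

Matrix identity: Q^n = [[F_(n+1), F_n], [F_n, F_(n-1)]] with Q = [[1,1],[1,0]].
n = 391 = 110000111₂. Square-and-multiply, entries mod 309:
Q^1 = [[1,1],[1,0]]
Q^3 = (Q^1)²·Q = [[3,2],[2,1]]
Q^6 = (Q^3)² = [[13,8],[8,5]]
Q^12 = (Q^6)² = [[233,144],[144,89]]
Q^24 = (Q^12)² = [[247,18],[18,229]]
Q^48 = (Q^24)² = [[151,225],[225,235]]
Q^97 = (Q^48)²·Q = [[214,193],[193,21]]
Q^195 = (Q^97)²·Q = [[165,233],[233,241]]
Q^391 = (Q^195)²·Q = [[291,247],[247,44]]
F_391 mod 309 = Q^391[0][1] = 247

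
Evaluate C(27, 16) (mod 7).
3

Using Lucas' theorem:
Write n=27 and k=16 in base 7:
n in base 7: [3, 6]
k in base 7: [2, 2]
C(27,16) mod 7 = ∏ C(n_i, k_i) mod 7
Digit binomials (mod 7): C(3,2) = 3; C(6,2) = 15 ≡ 1
Product: 3 × 1 = 3 ≡ 3 (mod 7)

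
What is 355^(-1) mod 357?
178

gcd(355, 357) = 1, so the inverse exists.
Extended Euclidean algorithm on (357, 355):
357 = 1 × 355 + 2  ⟹  2 = (1)·357 + (-1)·355
355 = 177 × 2 + 1  ⟹  1 = (-177)·357 + (178)·355
So (178)·355 ≡ 1 (mod 357), i.e. 355^(-1) ≡ 178 (mod 357).
Check: 355 × 178 = 63190 ≡ 1 (mod 357)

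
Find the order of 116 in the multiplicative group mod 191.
190

191 is prime, so ord(116) divides φ(191) = 190.
Divisors of 190: 1, 2, 5, 10, 19, 38, 95, 190.
Repeated squaring: 116^1 ≡ 116, 116^2 ≡ 86, 116^4 ≡ 138, 116^8 ≡ 135, 116^16 ≡ 80, 116^32 ≡ 97, 116^64 ≡ 50, 116^128 ≡ 17 (mod 191).
Test 116^d mod 191 for each divisor d in increasing order:
116^1 ≡ 116
116^2 ≡ 86
116^5 = 116^4·116^1 ≡ 155
116^10 = 116^8·116^2 ≡ 150
116^19 = 116^16·116^2·116^1 ≡ 82
116^38 = 116^32·116^4·116^2 ≡ 39
116^95 = 116^64·116^16·116^8·116^4·116^2·116^1 ≡ 190
116^190 = 116^128·116^32·116^16·116^8·116^4·116^2 ≡ 1  ← first divisor giving 1
The order is 190.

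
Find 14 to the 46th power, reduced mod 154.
14

Repeated squaring. Binary of 46 = 101110.
14^1 ≡ 14 (mod 154); 14^2 ≡ 42 (mod 154); 14^4 ≡ 70 (mod 154); 14^8 ≡ 126 (mod 154); 14^16 ≡ 14 (mod 154); 14^32 ≡ 42 (mod 154)
14^46 = 14^2 × 14^4 × 14^8 × 14^32 ≡ 14 (mod 154)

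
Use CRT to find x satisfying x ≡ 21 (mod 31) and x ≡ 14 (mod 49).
455

Using Chinese Remainder Theorem:
M = 31 × 49 = 1519
M1 = 49, M2 = 31
y1 = 49^(-1) mod 31 = 19
y2 = 31^(-1) mod 49 = 19
x = (21×49×19 + 14×31×19) mod 1519 = 455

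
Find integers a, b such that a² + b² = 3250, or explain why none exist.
1² + 57² (a=1, b=57)

Factorization: 3250 = 2 × 5^3 × 13
By Fermat: n is sum of two squares iff every prime p ≡ 3 (mod 4) appears to even power.
All primes ≡ 3 (mod 4) appear to even power.
Search a = 0, 1, 2, … for 3250 - a² a perfect square: first hit at a = 1: 3250 - 1 = 3249 = 57².
3250 = 1² + 57² = 1 + 3249 ✓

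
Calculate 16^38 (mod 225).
121

Repeated squaring. Binary of 38 = 100110.
16^1 ≡ 16 (mod 225); 16^2 ≡ 31 (mod 225); 16^4 ≡ 61 (mod 225); 16^8 ≡ 121 (mod 225); 16^16 ≡ 16 (mod 225); 16^32 ≡ 31 (mod 225)
16^38 = 16^2 × 16^4 × 16^32 ≡ 121 (mod 225)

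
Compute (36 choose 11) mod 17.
0

Using Lucas' theorem:
Write n=36 and k=11 in base 17:
n in base 17: [2, 2]
k in base 17: [0, 11]
C(36,11) mod 17 = ∏ C(n_i, k_i) mod 17
Digit binomials (mod 17): C(2,0) = 1; C(2,11) = 0 (k_i > n_i)
Product: 1 × 0 = 0 ≡ 0 (mod 17)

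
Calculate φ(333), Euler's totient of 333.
216

333 = 3^2 × 37
φ(n) = n × ∏(1 - 1/p) for each prime p dividing n
φ(333) = 333 × (1 - 1/3) × (1 - 1/37) = 216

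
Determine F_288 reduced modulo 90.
36

Matrix identity: Q^n = [[F_(n+1), F_n], [F_n, F_(n-1)]] with Q = [[1,1],[1,0]].
n = 288 = 100100000₂. Square-and-multiply, entries mod 90:
Q^1 = [[1,1],[1,0]]
Q^2 = (Q^1)² = [[2,1],[1,1]]
Q^4 = (Q^2)² = [[5,3],[3,2]]
Q^9 = (Q^4)²·Q = [[55,34],[34,21]]
Q^18 = (Q^9)² = [[41,64],[64,67]]
Q^36 = (Q^18)² = [[17,72],[72,35]]
Q^72 = (Q^36)² = [[73,54],[54,19]]
Q^144 = (Q^72)² = [[55,18],[18,37]]
Q^288 = (Q^144)² = [[19,36],[36,73]]
F_288 mod 90 = Q^288[0][1] = 36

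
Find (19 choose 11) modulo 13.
0

Using Lucas' theorem:
Write n=19 and k=11 in base 13:
n in base 13: [1, 6]
k in base 13: [0, 11]
C(19,11) mod 13 = ∏ C(n_i, k_i) mod 13
Digit binomials (mod 13): C(1,0) = 1; C(6,11) = 0 (k_i > n_i)
Product: 1 × 0 = 0 ≡ 0 (mod 13)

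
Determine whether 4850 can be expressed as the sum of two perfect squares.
19² + 67² (a=19, b=67)

Factorization: 4850 = 2 × 5^2 × 97
By Fermat: n is sum of two squares iff every prime p ≡ 3 (mod 4) appears to even power.
All primes ≡ 3 (mod 4) appear to even power.
Search a = 0, 1, 2, … for 4850 - a² a perfect square: first hit at a = 19: 4850 - 361 = 4489 = 67².
4850 = 19² + 67² = 361 + 4489 ✓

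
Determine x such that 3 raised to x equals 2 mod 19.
7

Baby-step giant-step with step n = ⌈√19⌉ = 5.
Baby steps 3^j mod 19 (j:value) for j=0..4: 0:1, 1:3, 2:9, 3:8, 4:5.
Giant-step multiplier: 3^(-5) ≡ 3^(18-5) = 3^13 ≡ 14 (mod 19).
Giant steps γ_i = 2·14^i mod 19: γ_0=2, γ_1=9 (in table at j=2).
x = i·n + j = 1·5 + 2 = 7.
Check: 3^7 ≡ 2 (mod 19).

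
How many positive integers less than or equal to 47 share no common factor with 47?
46

47 = 47
φ(n) = n × ∏(1 - 1/p) for each prime p dividing n
φ(47) = 47 × (1 - 1/47) = 46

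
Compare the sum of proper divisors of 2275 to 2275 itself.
deficient

Proper divisors of 2275: sum = 1 + 5 + 7 + 13 + 25 + 35 + 65 + 91 + 175 + 325 + 455 = 1197
Since 1197 < 2275, 2275 is deficient.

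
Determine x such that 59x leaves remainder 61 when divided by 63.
x ≡ 32 (mod 63)

gcd(59, 63) = 1, which divides 61, so solutions exist.
Find 59^(-1) mod 63 by the extended Euclidean algorithm:
63 = 1 × 59 + 4  ⟹  4 = (1)·63 + (-1)·59
59 = 14 × 4 + 3  ⟹  3 = (-14)·63 + (15)·59
4 = 1 × 3 + 1  ⟹  1 = (15)·63 + (-16)·59
So (-16)·59 ≡ 1 (mod 63), i.e. 59^(-1) ≡ -16 ≡ 47 (mod 63).
x ≡ 47 × 61 = 2867 ≡ 32 (mod 63).
Check: 59 × 32 = 1888 ≡ 61 (mod 63).
Unique solution: x ≡ 32 (mod 63)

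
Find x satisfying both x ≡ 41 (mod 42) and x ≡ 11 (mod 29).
881

Using Chinese Remainder Theorem:
M = 42 × 29 = 1218
M1 = 29, M2 = 42
y1 = 29^(-1) mod 42 = 29
y2 = 42^(-1) mod 29 = 9
x = (41×29×29 + 11×42×9) mod 1218 = 881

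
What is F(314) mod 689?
528

Matrix identity: Q^n = [[F_(n+1), F_n], [F_n, F_(n-1)]] with Q = [[1,1],[1,0]].
n = 314 = 100111010₂. Square-and-multiply, entries mod 689:
Q^1 = [[1,1],[1,0]]
Q^2 = (Q^1)² = [[2,1],[1,1]]
Q^4 = (Q^2)² = [[5,3],[3,2]]
Q^9 = (Q^4)²·Q = [[55,34],[34,21]]
Q^19 = (Q^9)²·Q = [[564,47],[47,517]]
Q^39 = (Q^19)²·Q = [[430,609],[609,510]]
Q^78 = (Q^39)² = [[447,590],[590,546]]
Q^157 = (Q^78)²·Q = [[374,154],[154,220]]
Q^314 = (Q^157)² = [[299,528],[528,460]]
F_314 mod 689 = Q^314[0][1] = 528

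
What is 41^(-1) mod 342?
317

gcd(41, 342) = 1, so the inverse exists.
Extended Euclidean algorithm on (342, 41):
342 = 8 × 41 + 14  ⟹  14 = (1)·342 + (-8)·41
41 = 2 × 14 + 13  ⟹  13 = (-2)·342 + (17)·41
14 = 1 × 13 + 1  ⟹  1 = (3)·342 + (-25)·41
So (-25)·41 ≡ 1 (mod 342), i.e. 41^(-1) ≡ -25 ≡ 317 (mod 342).
Check: 41 × 317 = 12997 ≡ 1 (mod 342)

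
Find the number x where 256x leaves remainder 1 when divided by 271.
18

gcd(256, 271) = 1, so the inverse exists.
Extended Euclidean algorithm on (271, 256):
271 = 1 × 256 + 15  ⟹  15 = (1)·271 + (-1)·256
256 = 17 × 15 + 1  ⟹  1 = (-17)·271 + (18)·256
So (18)·256 ≡ 1 (mod 271), i.e. 256^(-1) ≡ 18 (mod 271).
Check: 256 × 18 = 4608 ≡ 1 (mod 271)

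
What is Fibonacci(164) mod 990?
663

Matrix identity: Q^n = [[F_(n+1), F_n], [F_n, F_(n-1)]] with Q = [[1,1],[1,0]].
n = 164 = 10100100₂. Square-and-multiply, entries mod 990:
Q^1 = [[1,1],[1,0]]
Q^2 = (Q^1)² = [[2,1],[1,1]]
Q^5 = (Q^2)²·Q = [[8,5],[5,3]]
Q^10 = (Q^5)² = [[89,55],[55,34]]
Q^20 = (Q^10)² = [[56,825],[825,221]]
Q^41 = (Q^20)²·Q = [[496,661],[661,825]]
Q^82 = (Q^41)² = [[827,1],[1,826]]
Q^164 = (Q^82)² = [[830,663],[663,167]]
F_164 mod 990 = Q^164[0][1] = 663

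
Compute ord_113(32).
28

113 is prime, so ord(32) divides φ(113) = 112.
Divisors of 112: 1, 2, 4, 7, 8, 14, 16, 28, 56, 112.
Repeated squaring: 32^1 ≡ 32, 32^2 ≡ 7, 32^4 ≡ 49, 32^8 ≡ 28, 32^16 ≡ 106, 32^32 ≡ 49, 32^64 ≡ 28 (mod 113).
Test 32^d mod 113 for each divisor d in increasing order:
32^1 ≡ 32
32^2 ≡ 7
32^4 ≡ 49
32^7 = 32^4·32^2·32^1 ≡ 15
32^8 ≡ 28
32^14 = 32^8·32^4·32^2 ≡ 112
32^16 ≡ 106
32^28 = 32^16·32^8·32^4 ≡ 1  ← first divisor giving 1
The order is 28.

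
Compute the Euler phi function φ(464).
224

464 = 2^4 × 29
φ(n) = n × ∏(1 - 1/p) for each prime p dividing n
φ(464) = 464 × (1 - 1/2) × (1 - 1/29) = 224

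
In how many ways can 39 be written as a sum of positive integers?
31185

p(n) counts ways to write n as a sum of positive integers (order ignored).
Euler's pentagonal recurrence: p(k) = p(k-1) + p(k-2) - p(k-5) - p(k-7) + p(k-12) + p(k-15) - ... (offsets j(3j∓1)/2, signs ++--, p(0)=1, p(<0)=0).
DP table for k = 0..38: p(0)=1, p(1)=1, p(2)=2, p(3)=3, p(4)=5, p(5)=7, p(6)=11, p(7)=15, p(8)=22, p(9)=30, p(10)=42, p(11)=56, p(12)=77, p(13)=101, p(14)=135, p(15)=176, p(16)=231, p(17)=297, p(18)=385, p(19)=490, p(20)=627, p(21)=792, p(22)=1002, p(23)=1255, p(24)=1575, p(25)=1958, p(26)=2436, p(27)=3010, p(28)=3718, p(29)=4565, p(30)=5604, p(31)=6842, p(32)=8349, p(33)=10143, p(34)=12310, p(35)=14883, p(36)=17977, p(37)=21637, p(38)=26015.
Final step: p(39) = p(38) + p(37) - p(34) - p(32) + p(27) + p(24) - p(17) - p(13) + p(4)
= 26015 + 21637 - 12310 - 8349 + 3010 + 1575 - 297 - 101 + 5
= 31185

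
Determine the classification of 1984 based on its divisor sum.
abundant

Proper divisors of 1984: sum = 1 + 2 + 4 + 8 + 16 + 31 + 32 + 62 + 64 + 124 + 248 + 496 + 992 = 2080
Since 2080 > 1984, 1984 is abundant.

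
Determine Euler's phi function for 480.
128

480 = 2^5 × 3 × 5
φ(n) = n × ∏(1 - 1/p) for each prime p dividing n
φ(480) = 480 × (1 - 1/2) × (1 - 1/3) × (1 - 1/5) = 128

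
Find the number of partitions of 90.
56634173

p(n) counts ways to write n as a sum of positive integers (order ignored).
Euler's pentagonal recurrence: p(k) = p(k-1) + p(k-2) - p(k-5) - p(k-7) + p(k-12) + p(k-15) - ... (offsets j(3j∓1)/2, signs ++--, p(0)=1, p(<0)=0).
DP table for k = 0..89: p(0)=1, p(1)=1, p(2)=2, p(3)=3, p(4)=5, p(5)=7, p(6)=11, p(7)=15, p(8)=22, p(9)=30, p(10)=42, p(11)=56, p(12)=77, p(13)=101, p(14)=135, p(15)=176, p(16)=231, p(17)=297, p(18)=385, p(19)=490, p(20)=627, p(21)=792, p(22)=1002, p(23)=1255, p(24)=1575, p(25)=1958, p(26)=2436, p(27)=3010, p(28)=3718, p(29)=4565, p(30)=5604, p(31)=6842, p(32)=8349, p(33)=10143, p(34)=12310, p(35)=14883, p(36)=17977, p(37)=21637, p(38)=26015, p(39)=31185, p(40)=37338, p(41)=44583, p(42)=53174, p(43)=63261, p(44)=75175, p(45)=89134, p(46)=105558, p(47)=124754, p(48)=147273, p(49)=173525, p(50)=204226, p(51)=239943, p(52)=281589, p(53)=329931, p(54)=386155, p(55)=451276, p(56)=526823, p(57)=614154, p(58)=715220, p(59)=831820, p(60)=966467, p(61)=1121505, p(62)=1300156, p(63)=1505499, p(64)=1741630, p(65)=2012558, p(66)=2323520, p(67)=2679689, p(68)=3087735, p(69)=3554345, p(70)=4087968, p(71)=4697205, p(72)=5392783, p(73)=6185689, p(74)=7089500, p(75)=8118264, p(76)=9289091, p(77)=10619863, p(78)=12132164, p(79)=13848650, p(80)=15796476, p(81)=18004327, p(82)=20506255, p(83)=23338469, p(84)=26543660, p(85)=30167357, p(86)=34262962, p(87)=38887673, p(88)=44108109, p(89)=49995925.
Final step: p(90) = p(89) + p(88) - p(85) - p(83) + p(78) + p(75) - p(68) - p(64) + p(55) + p(50) - p(39) - p(33) + p(20) + p(13)
= 49995925 + 44108109 - 30167357 - 23338469 + 12132164 + 8118264 - 3087735 - 1741630 + 451276 + 204226 - 31185 - 10143 + 627 + 101
= 56634173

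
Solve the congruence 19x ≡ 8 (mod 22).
x ≡ 12 (mod 22)

gcd(19, 22) = 1, which divides 8, so solutions exist.
Find 19^(-1) mod 22 by the extended Euclidean algorithm:
22 = 1 × 19 + 3  ⟹  3 = (1)·22 + (-1)·19
19 = 6 × 3 + 1  ⟹  1 = (-6)·22 + (7)·19
So (7)·19 ≡ 1 (mod 22), i.e. 19^(-1) ≡ 7 (mod 22).
x ≡ 7 × 8 = 56 ≡ 12 (mod 22).
Check: 19 × 12 = 228 ≡ 8 (mod 22).
Unique solution: x ≡ 12 (mod 22)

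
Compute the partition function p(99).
169229875

p(n) counts ways to write n as a sum of positive integers (order ignored).
Euler's pentagonal recurrence: p(k) = p(k-1) + p(k-2) - p(k-5) - p(k-7) + p(k-12) + p(k-15) - ... (offsets j(3j∓1)/2, signs ++--, p(0)=1, p(<0)=0).
DP table for k = 0..98: p(0)=1, p(1)=1, p(2)=2, p(3)=3, p(4)=5, p(5)=7, p(6)=11, p(7)=15, p(8)=22, p(9)=30, p(10)=42, p(11)=56, p(12)=77, p(13)=101, p(14)=135, p(15)=176, p(16)=231, p(17)=297, p(18)=385, p(19)=490, p(20)=627, p(21)=792, p(22)=1002, p(23)=1255, p(24)=1575, p(25)=1958, p(26)=2436, p(27)=3010, p(28)=3718, p(29)=4565, p(30)=5604, p(31)=6842, p(32)=8349, p(33)=10143, p(34)=12310, p(35)=14883, p(36)=17977, p(37)=21637, p(38)=26015, p(39)=31185, p(40)=37338, p(41)=44583, p(42)=53174, p(43)=63261, p(44)=75175, p(45)=89134, p(46)=105558, p(47)=124754, p(48)=147273, p(49)=173525, p(50)=204226, p(51)=239943, p(52)=281589, p(53)=329931, p(54)=386155, p(55)=451276, p(56)=526823, p(57)=614154, p(58)=715220, p(59)=831820, p(60)=966467, p(61)=1121505, p(62)=1300156, p(63)=1505499, p(64)=1741630, p(65)=2012558, p(66)=2323520, p(67)=2679689, p(68)=3087735, p(69)=3554345, p(70)=4087968, p(71)=4697205, p(72)=5392783, p(73)=6185689, p(74)=7089500, p(75)=8118264, p(76)=9289091, p(77)=10619863, p(78)=12132164, p(79)=13848650, p(80)=15796476, p(81)=18004327, p(82)=20506255, p(83)=23338469, p(84)=26543660, p(85)=30167357, p(86)=34262962, p(87)=38887673, p(88)=44108109, p(89)=49995925, p(90)=56634173, p(91)=64112359, p(92)=72533807, p(93)=82010177, p(94)=92669720, p(95)=104651419, p(96)=118114304, p(97)=133230930, p(98)=150198136.
Final step: p(99) = p(98) + p(97) - p(94) - p(92) + p(87) + p(84) - p(77) - p(73) + p(64) + p(59) - p(48) - p(42) + p(29) + p(22) - p(7)
= 150198136 + 133230930 - 92669720 - 72533807 + 38887673 + 26543660 - 10619863 - 6185689 + 1741630 + 831820 - 147273 - 53174 + 4565 + 1002 - 15
= 169229875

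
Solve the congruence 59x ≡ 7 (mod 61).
x ≡ 27 (mod 61)

gcd(59, 61) = 1, which divides 7, so solutions exist.
Find 59^(-1) mod 61 by the extended Euclidean algorithm:
61 = 1 × 59 + 2  ⟹  2 = (1)·61 + (-1)·59
59 = 29 × 2 + 1  ⟹  1 = (-29)·61 + (30)·59
So (30)·59 ≡ 1 (mod 61), i.e. 59^(-1) ≡ 30 (mod 61).
x ≡ 30 × 7 = 210 ≡ 27 (mod 61).
Check: 59 × 27 = 1593 ≡ 7 (mod 61).
Unique solution: x ≡ 27 (mod 61)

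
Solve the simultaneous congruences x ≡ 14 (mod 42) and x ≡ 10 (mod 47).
1232

Using Chinese Remainder Theorem:
M = 42 × 47 = 1974
M1 = 47, M2 = 42
y1 = 47^(-1) mod 42 = 17
y2 = 42^(-1) mod 47 = 28
x = (14×47×17 + 10×42×28) mod 1974 = 1232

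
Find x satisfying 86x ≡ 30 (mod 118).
x ≡ 47 (mod 59)

gcd(86, 118) = 2, which divides 30, so solutions exist.
Divide through by 2: 43x ≡ 15 (mod 59).
Find 43^(-1) mod 59 by the extended Euclidean algorithm:
59 = 1 × 43 + 16  ⟹  16 = (1)·59 + (-1)·43
43 = 2 × 16 + 11  ⟹  11 = (-2)·59 + (3)·43
16 = 1 × 11 + 5  ⟹  5 = (3)·59 + (-4)·43
11 = 2 × 5 + 1  ⟹  1 = (-8)·59 + (11)·43
So (11)·43 ≡ 1 (mod 59), i.e. 43^(-1) ≡ 11 (mod 59).
x ≡ 11 × 15 = 165 ≡ 47 (mod 59).
Check: 86 × 47 = 4042 ≡ 30 (mod 118).
x ≡ 47 (mod 59), giving 2 solutions mod 118.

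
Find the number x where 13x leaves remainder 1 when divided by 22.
17

gcd(13, 22) = 1, so the inverse exists.
Extended Euclidean algorithm on (22, 13):
22 = 1 × 13 + 9  ⟹  9 = (1)·22 + (-1)·13
13 = 1 × 9 + 4  ⟹  4 = (-1)·22 + (2)·13
9 = 2 × 4 + 1  ⟹  1 = (3)·22 + (-5)·13
So (-5)·13 ≡ 1 (mod 22), i.e. 13^(-1) ≡ -5 ≡ 17 (mod 22).
Check: 13 × 17 = 221 ≡ 1 (mod 22)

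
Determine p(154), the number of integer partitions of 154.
60356673280

p(n) counts ways to write n as a sum of positive integers (order ignored).
Euler's pentagonal recurrence: p(k) = p(k-1) + p(k-2) - p(k-5) - p(k-7) + p(k-12) + p(k-15) - ... (offsets j(3j∓1)/2, signs ++--, p(0)=1, p(<0)=0).
DP table for k = 0..153: p(0)=1, p(1)=1, p(2)=2, p(3)=3, p(4)=5, p(5)=7, p(6)=11, p(7)=15, p(8)=22, p(9)=30, p(10)=42, p(11)=56, p(12)=77, p(13)=101, p(14)=135, p(15)=176, p(16)=231, p(17)=297, p(18)=385, p(19)=490, p(20)=627, p(21)=792, p(22)=1002, p(23)=1255, p(24)=1575, p(25)=1958, p(26)=2436, p(27)=3010, p(28)=3718, p(29)=4565, p(30)=5604, p(31)=6842, p(32)=8349, p(33)=10143, p(34)=12310, p(35)=14883, p(36)=17977, p(37)=21637, p(38)=26015, p(39)=31185, p(40)=37338, p(41)=44583, p(42)=53174, p(43)=63261, p(44)=75175, p(45)=89134, p(46)=105558, p(47)=124754, p(48)=147273, p(49)=173525, p(50)=204226, p(51)=239943, p(52)=281589, p(53)=329931, p(54)=386155, p(55)=451276, p(56)=526823, p(57)=614154, p(58)=715220, p(59)=831820, p(60)=966467, p(61)=1121505, p(62)=1300156, p(63)=1505499, p(64)=1741630, p(65)=2012558, p(66)=2323520, p(67)=2679689, p(68)=3087735, p(69)=3554345, p(70)=4087968, p(71)=4697205, p(72)=5392783, p(73)=6185689, p(74)=7089500, p(75)=8118264, p(76)=9289091, p(77)=10619863, p(78)=12132164, p(79)=13848650, p(80)=15796476, p(81)=18004327, p(82)=20506255, p(83)=23338469, p(84)=26543660, p(85)=30167357, p(86)=34262962, p(87)=38887673, p(88)=44108109, p(89)=49995925, p(90)=56634173, p(91)=64112359, p(92)=72533807, p(93)=82010177, p(94)=92669720, p(95)=104651419, p(96)=118114304, p(97)=133230930, p(98)=150198136, p(99)=169229875, p(100)=190569292, p(101)=214481126, p(102)=241265379, p(103)=271248950, p(104)=304801365, p(105)=342325709, p(106)=384276336, p(107)=431149389, p(108)=483502844, p(109)=541946240, p(110)=607163746, p(111)=679903203, p(112)=761002156, p(113)=851376628, p(114)=952050665, p(115)=1064144451, p(116)=1188908248, p(117)=1327710076, p(118)=1482074143, p(119)=1653668665, p(120)=1844349560, p(121)=2056148051, p(122)=2291320912, p(123)=2552338241, p(124)=2841940500, p(125)=3163127352, p(126)=3519222692, p(127)=3913864295, p(128)=4351078600, p(129)=4835271870, p(130)=5371315400, p(131)=5964539504, p(132)=6620830889, p(133)=7346629512, p(134)=8149040695, p(135)=9035836076, p(136)=10015581680, p(137)=11097645016, p(138)=12292341831, p(139)=13610949895, p(140)=15065878135, p(141)=16670689208, p(142)=18440293320, p(143)=20390982757, p(144)=22540654445, p(145)=24908858009, p(146)=27517052599, p(147)=30388671978, p(148)=33549419497, p(149)=37027355200, p(150)=40853235313, p(151)=45060624582, p(152)=49686288421, p(153)=54770336324.
Final step: p(154) = p(153) + p(152) - p(149) - p(147) + p(142) + p(139) - p(132) - p(128) + p(119) + p(114) - p(103) - p(97) + p(84) + p(77) - p(62) - p(54) + p(37) + p(28) - p(9)
= 54770336324 + 49686288421 - 37027355200 - 30388671978 + 18440293320 + 13610949895 - 6620830889 - 4351078600 + 1653668665 + 952050665 - 271248950 - 133230930 + 26543660 + 10619863 - 1300156 - 386155 + 21637 + 3718 - 30
= 60356673280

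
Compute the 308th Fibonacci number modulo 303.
21

Matrix identity: Q^n = [[F_(n+1), F_n], [F_n, F_(n-1)]] with Q = [[1,1],[1,0]].
n = 308 = 100110100₂. Square-and-multiply, entries mod 303:
Q^1 = [[1,1],[1,0]]
Q^2 = (Q^1)² = [[2,1],[1,1]]
Q^4 = (Q^2)² = [[5,3],[3,2]]
Q^9 = (Q^4)²·Q = [[55,34],[34,21]]
Q^19 = (Q^9)²·Q = [[99,242],[242,160]]
Q^38 = (Q^19)² = [[190,260],[260,233]]
Q^77 = (Q^38)²·Q = [[65,74],[74,294]]
Q^154 = (Q^77)² = [[5,205],[205,103]]
Q^308 = (Q^154)² = [[236,21],[21,215]]
F_308 mod 303 = Q^308[0][1] = 21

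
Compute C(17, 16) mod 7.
3

Using Lucas' theorem:
Write n=17 and k=16 in base 7:
n in base 7: [2, 3]
k in base 7: [2, 2]
C(17,16) mod 7 = ∏ C(n_i, k_i) mod 7
Digit binomials (mod 7): C(2,2) = 1; C(3,2) = 3
Product: 1 × 3 = 3 ≡ 3 (mod 7)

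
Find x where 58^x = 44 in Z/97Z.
38

Baby-step giant-step with step n = ⌈√97⌉ = 10.
Baby steps 58^j mod 97 (j:value) for j=0..9: 0:1, 1:58, 2:66, 3:45, 4:88, 5:60, 6:85, 7:80, 8:81, 9:42.
Giant-step multiplier: 58^(-10) ≡ 58^(96-10) = 58^86 ≡ 53 (mod 97).
Giant steps γ_i = 44·53^i mod 97: γ_0=44, γ_1=4, γ_2=18, γ_3=81 (in table at j=8).
x = i·n + j = 3·10 + 8 = 38.
Check: 58^38 ≡ 44 (mod 97).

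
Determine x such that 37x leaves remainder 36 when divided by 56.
x ≡ 4 (mod 56)

gcd(37, 56) = 1, which divides 36, so solutions exist.
Find 37^(-1) mod 56 by the extended Euclidean algorithm:
56 = 1 × 37 + 19  ⟹  19 = (1)·56 + (-1)·37
37 = 1 × 19 + 18  ⟹  18 = (-1)·56 + (2)·37
19 = 1 × 18 + 1  ⟹  1 = (2)·56 + (-3)·37
So (-3)·37 ≡ 1 (mod 56), i.e. 37^(-1) ≡ -3 ≡ 53 (mod 56).
x ≡ 53 × 36 = 1908 ≡ 4 (mod 56).
Check: 37 × 4 = 148 ≡ 36 (mod 56).
Unique solution: x ≡ 4 (mod 56)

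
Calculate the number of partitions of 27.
3010

p(n) counts ways to write n as a sum of positive integers (order ignored).
Euler's pentagonal recurrence: p(k) = p(k-1) + p(k-2) - p(k-5) - p(k-7) + p(k-12) + p(k-15) - ... (offsets j(3j∓1)/2, signs ++--, p(0)=1, p(<0)=0).
DP table for k = 0..26: p(0)=1, p(1)=1, p(2)=2, p(3)=3, p(4)=5, p(5)=7, p(6)=11, p(7)=15, p(8)=22, p(9)=30, p(10)=42, p(11)=56, p(12)=77, p(13)=101, p(14)=135, p(15)=176, p(16)=231, p(17)=297, p(18)=385, p(19)=490, p(20)=627, p(21)=792, p(22)=1002, p(23)=1255, p(24)=1575, p(25)=1958, p(26)=2436.
Final step: p(27) = p(26) + p(25) - p(22) - p(20) + p(15) + p(12) - p(5) - p(1)
= 2436 + 1958 - 1002 - 627 + 176 + 77 - 7 - 1
= 3010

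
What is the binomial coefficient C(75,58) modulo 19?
18

Using Lucas' theorem:
Write n=75 and k=58 in base 19:
n in base 19: [3, 18]
k in base 19: [3, 1]
C(75,58) mod 19 = ∏ C(n_i, k_i) mod 19
Digit binomials (mod 19): C(3,3) = 1; C(18,1) = 18
Product: 1 × 18 = 18 ≡ 18 (mod 19)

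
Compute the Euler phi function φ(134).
66

134 = 2 × 67
φ(n) = n × ∏(1 - 1/p) for each prime p dividing n
φ(134) = 134 × (1 - 1/2) × (1 - 1/67) = 66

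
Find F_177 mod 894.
328

Matrix identity: Q^n = [[F_(n+1), F_n], [F_n, F_(n-1)]] with Q = [[1,1],[1,0]].
n = 177 = 10110001₂. Square-and-multiply, entries mod 894:
Q^1 = [[1,1],[1,0]]
Q^2 = (Q^1)² = [[2,1],[1,1]]
Q^5 = (Q^2)²·Q = [[8,5],[5,3]]
Q^11 = (Q^5)²·Q = [[144,89],[89,55]]
Q^22 = (Q^11)² = [[49,725],[725,218]]
Q^44 = (Q^22)² = [[566,471],[471,95]]
Q^88 = (Q^44)² = [[433,219],[219,214]]
Q^177 = (Q^88)²·Q = [[769,328],[328,441]]
F_177 mod 894 = Q^177[0][1] = 328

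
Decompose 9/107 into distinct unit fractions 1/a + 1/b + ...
1/12 + 1/1284

Greedy algorithm:
9/107: ceiling(107/9) = 12, use 1/12
1/1284: ceiling(1284/1) = 1284, use 1/1284
Result: 9/107 = 1/12 + 1/1284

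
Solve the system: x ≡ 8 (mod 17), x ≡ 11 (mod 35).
501

Using Chinese Remainder Theorem:
M = 17 × 35 = 595
M1 = 35, M2 = 17
y1 = 35^(-1) mod 17 = 1
y2 = 17^(-1) mod 35 = 33
x = (8×35×1 + 11×17×33) mod 595 = 501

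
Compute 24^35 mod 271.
23

Repeated squaring. Binary of 35 = 100011.
24^1 ≡ 24 (mod 271); 24^2 ≡ 34 (mod 271); 24^4 ≡ 72 (mod 271); 24^8 ≡ 35 (mod 271); 24^16 ≡ 141 (mod 271); 24^32 ≡ 98 (mod 271)
24^35 = 24^1 × 24^2 × 24^32 ≡ 23 (mod 271)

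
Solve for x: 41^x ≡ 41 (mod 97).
1

Baby-step giant-step with step n = ⌈√97⌉ = 10.
Baby steps 41^j mod 97 (j:value) for j=0..9: 0:1, 1:41, 2:32, 3:51, 4:54, 5:80, 6:79, 7:38, 8:6, 9:52.
h = 41 is already in the table at j=1, so x = 1.
Check: 41^1 ≡ 41 (mod 97).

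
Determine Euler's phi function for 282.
92

282 = 2 × 3 × 47
φ(n) = n × ∏(1 - 1/p) for each prime p dividing n
φ(282) = 282 × (1 - 1/2) × (1 - 1/3) × (1 - 1/47) = 92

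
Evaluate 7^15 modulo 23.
14

Repeated squaring. Binary of 15 = 1111.
7^1 ≡ 7 (mod 23); 7^2 ≡ 3 (mod 23); 7^4 ≡ 9 (mod 23); 7^8 ≡ 12 (mod 23)
7^15 = 7^1 × 7^2 × 7^4 × 7^8 ≡ 14 (mod 23)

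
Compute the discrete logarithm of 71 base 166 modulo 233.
144

Baby-step giant-step with step n = ⌈√233⌉ = 16.
Baby steps 166^j mod 233 (j:value) for j=0..15: 0:1, 1:166, 2:62, 3:40, 4:116, 5:150, 6:202, 7:213, 8:175, 9:158, 10:132, 11:10, 12:29, 13:154, 14:167, 15:228.
Giant-step multiplier: 166^(-16) ≡ 166^(232-16) = 166^216 ≡ 16 (mod 233).
Giant steps γ_i = 71·16^i mod 233: γ_0=71, γ_1=204, γ_2=2, γ_3=32, γ_4=46, γ_5=37, γ_6=126, γ_7=152, γ_8=102, γ_9=1 (in table at j=0).
x = i·n + j = 9·16 + 0 = 144.
Check: 166^144 ≡ 71 (mod 233).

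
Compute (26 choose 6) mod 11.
0

Using Lucas' theorem:
Write n=26 and k=6 in base 11:
n in base 11: [2, 4]
k in base 11: [0, 6]
C(26,6) mod 11 = ∏ C(n_i, k_i) mod 11
Digit binomials (mod 11): C(2,0) = 1; C(4,6) = 0 (k_i > n_i)
Product: 1 × 0 = 0 ≡ 0 (mod 11)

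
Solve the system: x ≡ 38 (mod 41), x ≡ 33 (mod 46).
79

Using Chinese Remainder Theorem:
M = 41 × 46 = 1886
M1 = 46, M2 = 41
y1 = 46^(-1) mod 41 = 33
y2 = 41^(-1) mod 46 = 9
x = (38×46×33 + 33×41×9) mod 1886 = 79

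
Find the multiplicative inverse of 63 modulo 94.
3

gcd(63, 94) = 1, so the inverse exists.
Extended Euclidean algorithm on (94, 63):
94 = 1 × 63 + 31  ⟹  31 = (1)·94 + (-1)·63
63 = 2 × 31 + 1  ⟹  1 = (-2)·94 + (3)·63
So (3)·63 ≡ 1 (mod 94), i.e. 63^(-1) ≡ 3 (mod 94).
Check: 63 × 3 = 189 ≡ 1 (mod 94)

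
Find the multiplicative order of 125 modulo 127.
14

127 is prime, so ord(125) divides φ(127) = 126.
Divisors of 126: 1, 2, 3, 6, 7, 9, 14, 18, 21, 42, 63, 126.
Repeated squaring: 125^1 ≡ 125, 125^2 ≡ 4, 125^4 ≡ 16, 125^8 ≡ 2, 125^16 ≡ 4, 125^32 ≡ 16, 125^64 ≡ 2 (mod 127).
Test 125^d mod 127 for each divisor d in increasing order:
125^1 ≡ 125
125^2 ≡ 4
125^3 = 125^2·125^1 ≡ 119
125^6 = 125^4·125^2 ≡ 64
125^7 = 125^4·125^2·125^1 ≡ 126
125^9 = 125^8·125^1 ≡ 123
125^14 = 125^8·125^4·125^2 ≡ 1  ← first divisor giving 1
The order is 14.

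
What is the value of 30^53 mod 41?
34

Repeated squaring. Binary of 53 = 110101.
30^1 ≡ 30 (mod 41); 30^2 ≡ 39 (mod 41); 30^4 ≡ 4 (mod 41); 30^8 ≡ 16 (mod 41); 30^16 ≡ 10 (mod 41); 30^32 ≡ 18 (mod 41)
30^53 = 30^1 × 30^4 × 30^16 × 30^32 ≡ 34 (mod 41)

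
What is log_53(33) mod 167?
126

Baby-step giant-step with step n = ⌈√167⌉ = 13.
Baby steps 53^j mod 167 (j:value) for j=0..12: 0:1, 1:53, 2:137, 3:80, 4:65, 5:105, 6:54, 7:23, 8:50, 9:145, 10:3, 11:159, 12:77.
Giant-step multiplier: 53^(-13) ≡ 53^(166-13) = 53^153 ≡ 151 (mod 167).
Giant steps γ_i = 33·151^i mod 167: γ_0=33, γ_1=140, γ_2=98, γ_3=102, γ_4=38, γ_5=60, γ_6=42, γ_7=163, γ_8=64, γ_9=145 (in table at j=9).
x = i·n + j = 9·13 + 9 = 126.
Check: 53^126 ≡ 33 (mod 167).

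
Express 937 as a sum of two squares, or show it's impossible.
19² + 24² (a=19, b=24)

Factorization: 937 = 937
By Fermat: n is sum of two squares iff every prime p ≡ 3 (mod 4) appears to even power.
All primes ≡ 3 (mod 4) appear to even power.
Search a = 0, 1, 2, … for 937 - a² a perfect square: first hit at a = 19: 937 - 361 = 576 = 24².
937 = 19² + 24² = 361 + 576 ✓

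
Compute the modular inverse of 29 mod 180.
149

gcd(29, 180) = 1, so the inverse exists.
Extended Euclidean algorithm on (180, 29):
180 = 6 × 29 + 6  ⟹  6 = (1)·180 + (-6)·29
29 = 4 × 6 + 5  ⟹  5 = (-4)·180 + (25)·29
6 = 1 × 5 + 1  ⟹  1 = (5)·180 + (-31)·29
So (-31)·29 ≡ 1 (mod 180), i.e. 29^(-1) ≡ -31 ≡ 149 (mod 180).
Check: 29 × 149 = 4321 ≡ 1 (mod 180)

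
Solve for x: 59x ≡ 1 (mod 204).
83

gcd(59, 204) = 1, so the inverse exists.
Extended Euclidean algorithm on (204, 59):
204 = 3 × 59 + 27  ⟹  27 = (1)·204 + (-3)·59
59 = 2 × 27 + 5  ⟹  5 = (-2)·204 + (7)·59
27 = 5 × 5 + 2  ⟹  2 = (11)·204 + (-38)·59
5 = 2 × 2 + 1  ⟹  1 = (-24)·204 + (83)·59
So (83)·59 ≡ 1 (mod 204), i.e. 59^(-1) ≡ 83 (mod 204).
Check: 59 × 83 = 4897 ≡ 1 (mod 204)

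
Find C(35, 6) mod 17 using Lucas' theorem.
0

Using Lucas' theorem:
Write n=35 and k=6 in base 17:
n in base 17: [2, 1]
k in base 17: [0, 6]
C(35,6) mod 17 = ∏ C(n_i, k_i) mod 17
Digit binomials (mod 17): C(2,0) = 1; C(1,6) = 0 (k_i > n_i)
Product: 1 × 0 = 0 ≡ 0 (mod 17)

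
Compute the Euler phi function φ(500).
200

500 = 2^2 × 5^3
φ(n) = n × ∏(1 - 1/p) for each prime p dividing n
φ(500) = 500 × (1 - 1/2) × (1 - 1/5) = 200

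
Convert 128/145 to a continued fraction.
[0; 1, 7, 1, 1, 8]

Euclidean algorithm steps:
128 = 0 × 145 + 128
145 = 1 × 128 + 17
128 = 7 × 17 + 9
17 = 1 × 9 + 8
9 = 1 × 8 + 1
8 = 8 × 1 + 0
Continued fraction: [0; 1, 7, 1, 1, 8]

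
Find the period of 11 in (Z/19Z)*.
3

19 is prime, so ord(11) divides φ(19) = 18.
Divisors of 18: 1, 2, 3, 6, 9, 18.
Repeated squaring: 11^1 ≡ 11, 11^2 ≡ 7, 11^4 ≡ 11, 11^8 ≡ 7, 11^16 ≡ 11 (mod 19).
Test 11^d mod 19 for each divisor d in increasing order:
11^1 ≡ 11
11^2 ≡ 7
11^3 = 11^2·11^1 ≡ 1  ← first divisor giving 1
The order is 3.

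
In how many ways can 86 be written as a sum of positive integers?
34262962

p(n) counts ways to write n as a sum of positive integers (order ignored).
Euler's pentagonal recurrence: p(k) = p(k-1) + p(k-2) - p(k-5) - p(k-7) + p(k-12) + p(k-15) - ... (offsets j(3j∓1)/2, signs ++--, p(0)=1, p(<0)=0).
DP table for k = 0..85: p(0)=1, p(1)=1, p(2)=2, p(3)=3, p(4)=5, p(5)=7, p(6)=11, p(7)=15, p(8)=22, p(9)=30, p(10)=42, p(11)=56, p(12)=77, p(13)=101, p(14)=135, p(15)=176, p(16)=231, p(17)=297, p(18)=385, p(19)=490, p(20)=627, p(21)=792, p(22)=1002, p(23)=1255, p(24)=1575, p(25)=1958, p(26)=2436, p(27)=3010, p(28)=3718, p(29)=4565, p(30)=5604, p(31)=6842, p(32)=8349, p(33)=10143, p(34)=12310, p(35)=14883, p(36)=17977, p(37)=21637, p(38)=26015, p(39)=31185, p(40)=37338, p(41)=44583, p(42)=53174, p(43)=63261, p(44)=75175, p(45)=89134, p(46)=105558, p(47)=124754, p(48)=147273, p(49)=173525, p(50)=204226, p(51)=239943, p(52)=281589, p(53)=329931, p(54)=386155, p(55)=451276, p(56)=526823, p(57)=614154, p(58)=715220, p(59)=831820, p(60)=966467, p(61)=1121505, p(62)=1300156, p(63)=1505499, p(64)=1741630, p(65)=2012558, p(66)=2323520, p(67)=2679689, p(68)=3087735, p(69)=3554345, p(70)=4087968, p(71)=4697205, p(72)=5392783, p(73)=6185689, p(74)=7089500, p(75)=8118264, p(76)=9289091, p(77)=10619863, p(78)=12132164, p(79)=13848650, p(80)=15796476, p(81)=18004327, p(82)=20506255, p(83)=23338469, p(84)=26543660, p(85)=30167357.
Final step: p(86) = p(85) + p(84) - p(81) - p(79) + p(74) + p(71) - p(64) - p(60) + p(51) + p(46) - p(35) - p(29) + p(16) + p(9)
= 30167357 + 26543660 - 18004327 - 13848650 + 7089500 + 4697205 - 1741630 - 966467 + 239943 + 105558 - 14883 - 4565 + 231 + 30
= 34262962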